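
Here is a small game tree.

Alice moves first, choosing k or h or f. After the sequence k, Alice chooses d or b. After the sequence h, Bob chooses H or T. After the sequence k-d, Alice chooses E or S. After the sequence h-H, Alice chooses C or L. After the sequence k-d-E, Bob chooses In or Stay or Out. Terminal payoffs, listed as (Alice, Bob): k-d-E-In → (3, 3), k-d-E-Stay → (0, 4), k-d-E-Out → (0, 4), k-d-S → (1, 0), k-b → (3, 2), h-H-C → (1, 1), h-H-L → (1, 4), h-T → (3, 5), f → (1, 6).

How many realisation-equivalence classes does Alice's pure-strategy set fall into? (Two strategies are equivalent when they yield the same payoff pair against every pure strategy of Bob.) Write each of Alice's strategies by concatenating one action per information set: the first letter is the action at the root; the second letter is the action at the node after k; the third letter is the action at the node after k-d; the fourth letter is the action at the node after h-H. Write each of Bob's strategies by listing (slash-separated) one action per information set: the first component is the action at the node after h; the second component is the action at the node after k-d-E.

6

Alice has 24 pure strategies: kdEC, kdEL, kdSC, kdSL, kbEC, kbEL, kbSC, kbSL, hdEC, hdEL, hdSC, hdSL, hbEC, hbEL, hbSC, hbSL, fdEC, fdEL, fdSC, fdSL, fbEC, fbEL, fbSC, fbSL. Columns: H/In, H/Stay, H/Out, T/In, T/Stay, T/Out.
{kdEC, kdEL} → row (3,3) (0,4) (0,4) (3,3) (0,4) (0,4)
{kdSC, kdSL} → row (1,0) (1,0) (1,0) (1,0) (1,0) (1,0)
{kbEC, kbEL, kbSC, kbSL} → row (3,2) (3,2) (3,2) (3,2) (3,2) (3,2)
{hdEC, hdSC, hbEC, hbSC} → row (1,1) (1,1) (1,1) (3,5) (3,5) (3,5)
{hdEL, hdSL, hbEL, hbSL} → row (1,4) (1,4) (1,4) (3,5) (3,5) (3,5)
{fdEC, fdEL, fdSC, fdSL, fbEC, fbEL, fbSC, fbSL} → row (1,6) (1,6) (1,6) (1,6) (1,6) (1,6)
That's 6 distinct rows out of 24 strategies.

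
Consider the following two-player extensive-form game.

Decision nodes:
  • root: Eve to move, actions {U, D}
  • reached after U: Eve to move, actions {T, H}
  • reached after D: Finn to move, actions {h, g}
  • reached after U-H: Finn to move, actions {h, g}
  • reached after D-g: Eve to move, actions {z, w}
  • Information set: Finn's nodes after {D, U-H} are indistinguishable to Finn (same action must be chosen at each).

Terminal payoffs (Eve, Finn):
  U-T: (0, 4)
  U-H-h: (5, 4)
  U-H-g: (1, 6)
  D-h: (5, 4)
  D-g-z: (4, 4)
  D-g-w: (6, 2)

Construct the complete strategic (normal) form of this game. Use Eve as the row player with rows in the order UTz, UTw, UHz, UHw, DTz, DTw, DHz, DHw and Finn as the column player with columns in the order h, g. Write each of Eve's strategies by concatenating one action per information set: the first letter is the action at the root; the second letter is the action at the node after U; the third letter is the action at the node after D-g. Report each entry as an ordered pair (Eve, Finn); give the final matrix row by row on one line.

            h        g
 UTz    (0,4)    (0,4)
 UTw    (0,4)    (0,4)
 UHz    (5,4)    (1,6)
 UHw    (5,4)    (1,6)
 DTz    (5,4)    (4,4)
 DTw    (5,4)    (6,2)
 DHz    (5,4)    (4,4)
 DHw    (5,4)    (6,2)

UTz: (0,4) (0,4) | UTw: (0,4) (0,4) | UHz: (5,4) (1,6) | UHw: (5,4) (1,6) | DTz: (5,4) (4,4) | DTw: (5,4) (6,2) | DHz: (5,4) (4,4) | DHw: (5,4) (6,2)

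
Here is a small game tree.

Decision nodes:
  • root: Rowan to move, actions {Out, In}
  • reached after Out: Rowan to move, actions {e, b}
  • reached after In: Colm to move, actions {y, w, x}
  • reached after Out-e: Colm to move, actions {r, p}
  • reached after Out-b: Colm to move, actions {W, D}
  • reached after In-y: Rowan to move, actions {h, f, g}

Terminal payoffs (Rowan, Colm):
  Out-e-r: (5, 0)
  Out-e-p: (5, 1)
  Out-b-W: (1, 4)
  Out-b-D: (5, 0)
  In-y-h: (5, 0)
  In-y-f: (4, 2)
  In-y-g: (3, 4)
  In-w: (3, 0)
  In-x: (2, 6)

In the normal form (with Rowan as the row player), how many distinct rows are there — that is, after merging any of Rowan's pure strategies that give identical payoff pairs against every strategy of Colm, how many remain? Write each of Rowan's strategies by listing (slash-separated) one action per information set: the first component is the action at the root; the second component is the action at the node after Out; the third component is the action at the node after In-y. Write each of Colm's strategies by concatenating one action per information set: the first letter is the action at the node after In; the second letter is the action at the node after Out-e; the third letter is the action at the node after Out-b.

Rowan has 12 pure strategies: Out/e/h, Out/e/f, Out/e/g, Out/b/h, Out/b/f, Out/b/g, In/e/h, In/e/f, In/e/g, In/b/h, In/b/f, In/b/g. Columns: yrW, yrD, ypW, ypD, wrW, wrD, wpW, wpD, xrW, xrD, xpW, xpD.
{Out/e/h, Out/e/f, Out/e/g} → row (5,0) (5,0) (5,1) (5,1) (5,0) (5,0) (5,1) (5,1) (5,0) (5,0) (5,1) (5,1)
{Out/b/h, Out/b/f, Out/b/g} → row (1,4) (5,0) (1,4) (5,0) (1,4) (5,0) (1,4) (5,0) (1,4) (5,0) (1,4) (5,0)
{In/e/h, In/b/h} → row (5,0) (5,0) (5,0) (5,0) (3,0) (3,0) (3,0) (3,0) (2,6) (2,6) (2,6) (2,6)
{In/e/f, In/b/f} → row (4,2) (4,2) (4,2) (4,2) (3,0) (3,0) (3,0) (3,0) (2,6) (2,6) (2,6) (2,6)
{In/e/g, In/b/g} → row (3,4) (3,4) (3,4) (3,4) (3,0) (3,0) (3,0) (3,0) (2,6) (2,6) (2,6) (2,6)
That's 5 distinct rows out of 12 strategies.

5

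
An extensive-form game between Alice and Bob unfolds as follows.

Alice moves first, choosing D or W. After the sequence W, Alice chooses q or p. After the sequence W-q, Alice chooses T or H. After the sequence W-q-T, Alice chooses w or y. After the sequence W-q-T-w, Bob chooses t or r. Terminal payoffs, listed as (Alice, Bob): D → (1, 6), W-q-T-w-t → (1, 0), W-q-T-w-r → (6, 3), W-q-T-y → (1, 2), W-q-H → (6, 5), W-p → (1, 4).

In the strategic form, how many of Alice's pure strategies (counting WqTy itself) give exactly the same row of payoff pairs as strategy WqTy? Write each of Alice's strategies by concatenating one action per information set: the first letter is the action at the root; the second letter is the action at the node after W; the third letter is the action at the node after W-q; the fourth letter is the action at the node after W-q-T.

Row for WqTy (columns t, r): (1,2) (1,2).
Every one of Alice's information sets is on the play path for some reply by Bob when Alice follows WqTy.
Changing the action at any of them therefore changes at least one column, so only WqTy itself gives this row.

1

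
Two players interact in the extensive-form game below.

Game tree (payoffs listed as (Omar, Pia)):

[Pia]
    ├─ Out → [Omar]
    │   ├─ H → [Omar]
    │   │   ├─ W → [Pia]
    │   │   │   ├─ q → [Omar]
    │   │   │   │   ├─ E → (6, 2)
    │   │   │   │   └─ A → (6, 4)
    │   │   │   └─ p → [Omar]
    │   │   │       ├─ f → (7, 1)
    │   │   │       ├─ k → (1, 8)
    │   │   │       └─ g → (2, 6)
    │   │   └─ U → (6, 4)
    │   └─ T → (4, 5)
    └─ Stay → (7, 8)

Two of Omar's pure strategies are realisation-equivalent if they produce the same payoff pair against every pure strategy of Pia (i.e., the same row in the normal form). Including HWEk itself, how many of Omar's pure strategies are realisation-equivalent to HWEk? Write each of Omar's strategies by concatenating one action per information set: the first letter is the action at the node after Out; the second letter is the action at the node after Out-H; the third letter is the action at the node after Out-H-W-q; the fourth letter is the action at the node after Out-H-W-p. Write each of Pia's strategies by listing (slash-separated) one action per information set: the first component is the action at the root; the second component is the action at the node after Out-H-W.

Row for HWEk (columns Out/q, Out/p, Stay/q, Stay/p): (6,2) (1,8) (7,8) (7,8).
Every one of Omar's information sets is on the play path for some reply by Pia when Omar follows HWEk.
Changing the action at any of them therefore changes at least one column, so only HWEk itself gives this row.

1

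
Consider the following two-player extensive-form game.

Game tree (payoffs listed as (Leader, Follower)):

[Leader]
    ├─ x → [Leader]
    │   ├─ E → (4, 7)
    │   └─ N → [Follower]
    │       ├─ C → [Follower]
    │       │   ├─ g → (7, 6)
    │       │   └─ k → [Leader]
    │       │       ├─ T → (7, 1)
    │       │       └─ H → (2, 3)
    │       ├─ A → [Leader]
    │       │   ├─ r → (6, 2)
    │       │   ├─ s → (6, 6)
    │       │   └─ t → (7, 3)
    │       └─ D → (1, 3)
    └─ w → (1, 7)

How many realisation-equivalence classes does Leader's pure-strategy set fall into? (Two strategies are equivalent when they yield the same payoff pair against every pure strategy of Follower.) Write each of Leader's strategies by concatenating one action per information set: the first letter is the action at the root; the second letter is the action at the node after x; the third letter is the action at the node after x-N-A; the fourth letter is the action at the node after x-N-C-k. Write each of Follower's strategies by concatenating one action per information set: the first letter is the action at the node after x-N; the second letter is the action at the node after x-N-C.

Leader has 24 pure strategies: xErT, xErH, xEsT, xEsH, xEtT, xEtH, xNrT, xNrH, xNsT, xNsH, xNtT, xNtH, wErT, wErH, wEsT, wEsH, wEtT, wEtH, wNrT, wNrH, wNsT, wNsH, wNtT, wNtH. Columns: Cg, Ck, Ag, Ak, Dg, Dk.
{xErT, xErH, xEsT, xEsH, xEtT, xEtH} → row (4,7) (4,7) (4,7) (4,7) (4,7) (4,7)
{xNrT} → row (7,6) (7,1) (6,2) (6,2) (1,3) (1,3)
{xNrH} → row (7,6) (2,3) (6,2) (6,2) (1,3) (1,3)
{xNsT} → row (7,6) (7,1) (6,6) (6,6) (1,3) (1,3)
{xNsH} → row (7,6) (2,3) (6,6) (6,6) (1,3) (1,3)
{xNtT} → row (7,6) (7,1) (7,3) (7,3) (1,3) (1,3)
{xNtH} → row (7,6) (2,3) (7,3) (7,3) (1,3) (1,3)
{wErT, wErH, wEsT, wEsH, wEtT, wEtH, wNrT, wNrH, wNsT, wNsH, wNtT, wNtH} → row (1,7) (1,7) (1,7) (1,7) (1,7) (1,7)
That's 8 distinct rows out of 24 strategies.

8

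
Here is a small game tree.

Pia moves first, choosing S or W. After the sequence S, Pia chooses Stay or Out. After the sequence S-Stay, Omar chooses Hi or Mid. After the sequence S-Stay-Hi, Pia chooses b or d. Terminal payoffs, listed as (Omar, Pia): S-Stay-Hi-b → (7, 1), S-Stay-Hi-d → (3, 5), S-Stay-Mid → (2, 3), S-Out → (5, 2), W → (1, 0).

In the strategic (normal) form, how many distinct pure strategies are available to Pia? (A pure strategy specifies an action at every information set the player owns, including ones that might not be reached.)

Pia owns the root with actions {S, W} — two choices.
Pia owns the node after S with actions {Stay, Out} — two choices.
Pia owns the node after S-Stay-Hi with actions {b, d} — two choices.
A pure strategy fixes one action at each information set independently, so the count is the product 2 × 2 × 2 = 8.
(For reference, Omar has 2 pure strategies, giving a 8×2 normal-form matrix.)

8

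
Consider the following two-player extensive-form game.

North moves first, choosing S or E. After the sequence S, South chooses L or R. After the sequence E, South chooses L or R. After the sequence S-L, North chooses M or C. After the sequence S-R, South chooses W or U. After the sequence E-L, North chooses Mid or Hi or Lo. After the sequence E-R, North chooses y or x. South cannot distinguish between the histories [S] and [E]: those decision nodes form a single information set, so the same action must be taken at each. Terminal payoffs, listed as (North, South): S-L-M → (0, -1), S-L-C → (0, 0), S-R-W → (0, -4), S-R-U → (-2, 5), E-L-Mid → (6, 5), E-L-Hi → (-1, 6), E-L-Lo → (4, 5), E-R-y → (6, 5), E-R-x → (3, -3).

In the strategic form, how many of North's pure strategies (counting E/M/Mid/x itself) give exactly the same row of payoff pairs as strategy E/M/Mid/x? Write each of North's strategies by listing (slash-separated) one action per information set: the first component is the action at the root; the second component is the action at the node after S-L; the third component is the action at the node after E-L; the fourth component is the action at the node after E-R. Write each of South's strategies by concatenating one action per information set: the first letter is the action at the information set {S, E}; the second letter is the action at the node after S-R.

Row for E/M/Mid/x (columns LW, LU, RW, RU): (6,5) (6,5) (3,-3) (3,-3).
Under E/M/Mid/x, North's choice at the node after S-L can never be reached regardless of what South does, so varying those choices leaves every outcome unchanged.
Holding the reachable choices fixed and varying the unreachable one freely already gives 2 equivalent strategies.
No other strategy reproduces this row, so those 2 are the full class: E/M/Mid/x, E/C/Mid/x.

2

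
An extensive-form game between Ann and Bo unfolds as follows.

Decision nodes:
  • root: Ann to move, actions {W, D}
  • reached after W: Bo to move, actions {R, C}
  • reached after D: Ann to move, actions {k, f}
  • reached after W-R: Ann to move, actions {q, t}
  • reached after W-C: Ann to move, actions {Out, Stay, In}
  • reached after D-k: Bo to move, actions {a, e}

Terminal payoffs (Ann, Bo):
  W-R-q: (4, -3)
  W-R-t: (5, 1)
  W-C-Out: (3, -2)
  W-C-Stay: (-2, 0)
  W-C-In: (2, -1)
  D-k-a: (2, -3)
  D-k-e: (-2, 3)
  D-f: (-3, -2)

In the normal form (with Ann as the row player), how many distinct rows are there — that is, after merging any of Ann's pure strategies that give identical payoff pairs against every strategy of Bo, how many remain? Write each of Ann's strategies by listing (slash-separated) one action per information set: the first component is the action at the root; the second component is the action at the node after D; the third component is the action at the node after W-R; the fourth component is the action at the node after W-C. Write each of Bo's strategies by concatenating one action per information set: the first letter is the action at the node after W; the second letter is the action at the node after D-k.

8

Ann has 24 pure strategies: W/k/q/Out, W/k/q/Stay, W/k/q/In, W/k/t/Out, W/k/t/Stay, W/k/t/In, W/f/q/Out, W/f/q/Stay, W/f/q/In, W/f/t/Out, W/f/t/Stay, W/f/t/In, D/k/q/Out, D/k/q/Stay, D/k/q/In, D/k/t/Out, D/k/t/Stay, D/k/t/In, D/f/q/Out, D/f/q/Stay, D/f/q/In, D/f/t/Out, D/f/t/Stay, D/f/t/In. Columns: Ra, Re, Ca, Ce.
{W/k/q/Out, W/f/q/Out} → row (4,-3) (4,-3) (3,-2) (3,-2)
{W/k/q/Stay, W/f/q/Stay} → row (4,-3) (4,-3) (-2,0) (-2,0)
{W/k/q/In, W/f/q/In} → row (4,-3) (4,-3) (2,-1) (2,-1)
{W/k/t/Out, W/f/t/Out} → row (5,1) (5,1) (3,-2) (3,-2)
{W/k/t/Stay, W/f/t/Stay} → row (5,1) (5,1) (-2,0) (-2,0)
{W/k/t/In, W/f/t/In} → row (5,1) (5,1) (2,-1) (2,-1)
{D/k/q/Out, D/k/q/Stay, D/k/q/In, D/k/t/Out, D/k/t/Stay, D/k/t/In} → row (2,-3) (-2,3) (2,-3) (-2,3)
{D/f/q/Out, D/f/q/Stay, D/f/q/In, D/f/t/Out, D/f/t/Stay, D/f/t/In} → row (-3,-2) (-3,-2) (-3,-2) (-3,-2)
That's 8 distinct rows out of 24 strategies.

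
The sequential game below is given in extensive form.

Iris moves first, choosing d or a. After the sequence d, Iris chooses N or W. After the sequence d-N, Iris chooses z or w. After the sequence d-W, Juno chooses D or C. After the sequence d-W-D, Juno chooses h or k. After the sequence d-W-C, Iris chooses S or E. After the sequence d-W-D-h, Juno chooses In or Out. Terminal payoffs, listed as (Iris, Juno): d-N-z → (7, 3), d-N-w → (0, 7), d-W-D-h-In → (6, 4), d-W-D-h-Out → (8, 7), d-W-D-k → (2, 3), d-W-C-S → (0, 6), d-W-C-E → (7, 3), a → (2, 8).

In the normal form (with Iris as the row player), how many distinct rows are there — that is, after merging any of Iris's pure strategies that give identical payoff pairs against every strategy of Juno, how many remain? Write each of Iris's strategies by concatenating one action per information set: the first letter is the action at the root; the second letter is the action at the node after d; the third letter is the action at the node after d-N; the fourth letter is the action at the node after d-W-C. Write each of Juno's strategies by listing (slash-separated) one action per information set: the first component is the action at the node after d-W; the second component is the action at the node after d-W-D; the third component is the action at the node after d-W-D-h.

Iris has 16 pure strategies: dNzS, dNzE, dNwS, dNwE, dWzS, dWzE, dWwS, dWwE, aNzS, aNzE, aNwS, aNwE, aWzS, aWzE, aWwS, aWwE. Columns: D/h/In, D/h/Out, D/k/In, D/k/Out, C/h/In, C/h/Out, C/k/In, C/k/Out.
{dNzS, dNzE} → row (7,3) (7,3) (7,3) (7,3) (7,3) (7,3) (7,3) (7,3)
{dNwS, dNwE} → row (0,7) (0,7) (0,7) (0,7) (0,7) (0,7) (0,7) (0,7)
{dWzS, dWwS} → row (6,4) (8,7) (2,3) (2,3) (0,6) (0,6) (0,6) (0,6)
{dWzE, dWwE} → row (6,4) (8,7) (2,3) (2,3) (7,3) (7,3) (7,3) (7,3)
{aNzS, aNzE, aNwS, aNwE, aWzS, aWzE, aWwS, aWwE} → row (2,8) (2,8) (2,8) (2,8) (2,8) (2,8) (2,8) (2,8)
That's 5 distinct rows out of 16 strategies.

5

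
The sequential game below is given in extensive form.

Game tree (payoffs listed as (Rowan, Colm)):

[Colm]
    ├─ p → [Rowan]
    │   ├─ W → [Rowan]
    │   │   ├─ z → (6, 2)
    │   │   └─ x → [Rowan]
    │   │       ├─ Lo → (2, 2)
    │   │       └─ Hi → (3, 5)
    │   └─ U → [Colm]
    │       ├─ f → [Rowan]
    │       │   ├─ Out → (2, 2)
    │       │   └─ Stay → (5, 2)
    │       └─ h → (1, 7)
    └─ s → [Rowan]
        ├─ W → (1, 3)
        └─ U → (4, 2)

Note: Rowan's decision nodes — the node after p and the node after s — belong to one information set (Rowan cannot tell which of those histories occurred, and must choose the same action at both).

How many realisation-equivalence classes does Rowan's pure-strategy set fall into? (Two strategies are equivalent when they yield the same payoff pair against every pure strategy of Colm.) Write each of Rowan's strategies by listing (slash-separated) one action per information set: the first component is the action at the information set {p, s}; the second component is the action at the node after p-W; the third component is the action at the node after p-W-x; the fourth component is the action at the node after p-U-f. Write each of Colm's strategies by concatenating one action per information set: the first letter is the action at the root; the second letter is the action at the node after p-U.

5

Rowan has 16 pure strategies: W/z/Lo/Out, W/z/Lo/Stay, W/z/Hi/Out, W/z/Hi/Stay, W/x/Lo/Out, W/x/Lo/Stay, W/x/Hi/Out, W/x/Hi/Stay, U/z/Lo/Out, U/z/Lo/Stay, U/z/Hi/Out, U/z/Hi/Stay, U/x/Lo/Out, U/x/Lo/Stay, U/x/Hi/Out, U/x/Hi/Stay. Columns: pf, ph, sf, sh.
{W/z/Lo/Out, W/z/Lo/Stay, W/z/Hi/Out, W/z/Hi/Stay} → row (6,2) (6,2) (1,3) (1,3)
{W/x/Lo/Out, W/x/Lo/Stay} → row (2,2) (2,2) (1,3) (1,3)
{W/x/Hi/Out, W/x/Hi/Stay} → row (3,5) (3,5) (1,3) (1,3)
{U/z/Lo/Out, U/z/Hi/Out, U/x/Lo/Out, U/x/Hi/Out} → row (2,2) (1,7) (4,2) (4,2)
{U/z/Lo/Stay, U/z/Hi/Stay, U/x/Lo/Stay, U/x/Hi/Stay} → row (5,2) (1,7) (4,2) (4,2)
That's 5 distinct rows out of 16 strategies.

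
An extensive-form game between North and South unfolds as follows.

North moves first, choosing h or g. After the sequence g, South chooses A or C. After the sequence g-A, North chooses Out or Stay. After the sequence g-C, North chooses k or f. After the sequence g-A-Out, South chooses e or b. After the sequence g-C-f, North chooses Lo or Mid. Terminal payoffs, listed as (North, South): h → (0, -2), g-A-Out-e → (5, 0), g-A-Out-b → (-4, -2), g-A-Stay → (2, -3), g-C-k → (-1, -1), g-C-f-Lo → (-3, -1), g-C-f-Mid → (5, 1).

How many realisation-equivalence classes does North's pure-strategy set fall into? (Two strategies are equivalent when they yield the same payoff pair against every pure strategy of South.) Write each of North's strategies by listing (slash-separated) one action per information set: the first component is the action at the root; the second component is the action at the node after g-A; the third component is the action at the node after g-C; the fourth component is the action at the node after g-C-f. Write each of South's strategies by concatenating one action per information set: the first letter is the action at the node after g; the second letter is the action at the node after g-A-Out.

7

North has 16 pure strategies: h/Out/k/Lo, h/Out/k/Mid, h/Out/f/Lo, h/Out/f/Mid, h/Stay/k/Lo, h/Stay/k/Mid, h/Stay/f/Lo, h/Stay/f/Mid, g/Out/k/Lo, g/Out/k/Mid, g/Out/f/Lo, g/Out/f/Mid, g/Stay/k/Lo, g/Stay/k/Mid, g/Stay/f/Lo, g/Stay/f/Mid. Columns: Ae, Ab, Ce, Cb.
{h/Out/k/Lo, h/Out/k/Mid, h/Out/f/Lo, h/Out/f/Mid, h/Stay/k/Lo, h/Stay/k/Mid, h/Stay/f/Lo, h/Stay/f/Mid} → row (0,-2) (0,-2) (0,-2) (0,-2)
{g/Out/k/Lo, g/Out/k/Mid} → row (5,0) (-4,-2) (-1,-1) (-1,-1)
{g/Out/f/Lo} → row (5,0) (-4,-2) (-3,-1) (-3,-1)
{g/Out/f/Mid} → row (5,0) (-4,-2) (5,1) (5,1)
{g/Stay/k/Lo, g/Stay/k/Mid} → row (2,-3) (2,-3) (-1,-1) (-1,-1)
{g/Stay/f/Lo} → row (2,-3) (2,-3) (-3,-1) (-3,-1)
{g/Stay/f/Mid} → row (2,-3) (2,-3) (5,1) (5,1)
That's 7 distinct rows out of 16 strategies.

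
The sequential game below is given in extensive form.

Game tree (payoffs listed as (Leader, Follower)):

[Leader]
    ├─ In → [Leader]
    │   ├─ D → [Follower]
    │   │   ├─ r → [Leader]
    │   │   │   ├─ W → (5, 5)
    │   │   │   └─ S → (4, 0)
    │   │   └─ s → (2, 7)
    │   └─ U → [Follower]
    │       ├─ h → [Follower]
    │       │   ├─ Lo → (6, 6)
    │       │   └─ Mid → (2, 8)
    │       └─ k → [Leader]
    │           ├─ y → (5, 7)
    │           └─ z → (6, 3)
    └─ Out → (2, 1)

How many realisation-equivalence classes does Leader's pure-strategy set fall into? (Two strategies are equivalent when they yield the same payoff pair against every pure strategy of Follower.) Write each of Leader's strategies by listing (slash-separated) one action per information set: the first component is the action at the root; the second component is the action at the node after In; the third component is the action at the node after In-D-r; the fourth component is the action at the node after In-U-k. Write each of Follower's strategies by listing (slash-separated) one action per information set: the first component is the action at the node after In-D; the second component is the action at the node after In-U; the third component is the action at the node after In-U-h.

5

Leader has 16 pure strategies: In/D/W/y, In/D/W/z, In/D/S/y, In/D/S/z, In/U/W/y, In/U/W/z, In/U/S/y, In/U/S/z, Out/D/W/y, Out/D/W/z, Out/D/S/y, Out/D/S/z, Out/U/W/y, Out/U/W/z, Out/U/S/y, Out/U/S/z. Columns: r/h/Lo, r/h/Mid, r/k/Lo, r/k/Mid, s/h/Lo, s/h/Mid, s/k/Lo, s/k/Mid.
{In/D/W/y, In/D/W/z} → row (5,5) (5,5) (5,5) (5,5) (2,7) (2,7) (2,7) (2,7)
{In/D/S/y, In/D/S/z} → row (4,0) (4,0) (4,0) (4,0) (2,7) (2,7) (2,7) (2,7)
{In/U/W/y, In/U/S/y} → row (6,6) (2,8) (5,7) (5,7) (6,6) (2,8) (5,7) (5,7)
{In/U/W/z, In/U/S/z} → row (6,6) (2,8) (6,3) (6,3) (6,6) (2,8) (6,3) (6,3)
{Out/D/W/y, Out/D/W/z, Out/D/S/y, Out/D/S/z, Out/U/W/y, Out/U/W/z, Out/U/S/y, Out/U/S/z} → row (2,1) (2,1) (2,1) (2,1) (2,1) (2,1) (2,1) (2,1)
That's 5 distinct rows out of 16 strategies.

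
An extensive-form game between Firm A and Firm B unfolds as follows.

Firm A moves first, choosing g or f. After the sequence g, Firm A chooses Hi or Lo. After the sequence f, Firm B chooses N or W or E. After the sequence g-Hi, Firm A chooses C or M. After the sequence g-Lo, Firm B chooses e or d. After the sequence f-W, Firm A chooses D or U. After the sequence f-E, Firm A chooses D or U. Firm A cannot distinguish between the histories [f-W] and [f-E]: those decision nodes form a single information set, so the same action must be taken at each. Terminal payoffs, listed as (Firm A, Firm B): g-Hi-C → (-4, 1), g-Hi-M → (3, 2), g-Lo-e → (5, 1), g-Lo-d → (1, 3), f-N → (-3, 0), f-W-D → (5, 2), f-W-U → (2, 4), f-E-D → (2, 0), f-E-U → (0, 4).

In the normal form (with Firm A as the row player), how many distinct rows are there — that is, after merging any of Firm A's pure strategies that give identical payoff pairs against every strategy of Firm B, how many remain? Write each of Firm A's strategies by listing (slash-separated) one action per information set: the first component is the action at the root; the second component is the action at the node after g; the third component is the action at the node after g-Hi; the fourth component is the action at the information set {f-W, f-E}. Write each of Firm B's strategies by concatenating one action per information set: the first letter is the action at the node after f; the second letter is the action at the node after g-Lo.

5

Firm A has 16 pure strategies: g/Hi/C/D, g/Hi/C/U, g/Hi/M/D, g/Hi/M/U, g/Lo/C/D, g/Lo/C/U, g/Lo/M/D, g/Lo/M/U, f/Hi/C/D, f/Hi/C/U, f/Hi/M/D, f/Hi/M/U, f/Lo/C/D, f/Lo/C/U, f/Lo/M/D, f/Lo/M/U. Columns: Ne, Nd, We, Wd, Ee, Ed.
{g/Hi/C/D, g/Hi/C/U} → row (-4,1) (-4,1) (-4,1) (-4,1) (-4,1) (-4,1)
{g/Hi/M/D, g/Hi/M/U} → row (3,2) (3,2) (3,2) (3,2) (3,2) (3,2)
{g/Lo/C/D, g/Lo/C/U, g/Lo/M/D, g/Lo/M/U} → row (5,1) (1,3) (5,1) (1,3) (5,1) (1,3)
{f/Hi/C/D, f/Hi/M/D, f/Lo/C/D, f/Lo/M/D} → row (-3,0) (-3,0) (5,2) (5,2) (2,0) (2,0)
{f/Hi/C/U, f/Hi/M/U, f/Lo/C/U, f/Lo/M/U} → row (-3,0) (-3,0) (2,4) (2,4) (0,4) (0,4)
That's 5 distinct rows out of 16 strategies.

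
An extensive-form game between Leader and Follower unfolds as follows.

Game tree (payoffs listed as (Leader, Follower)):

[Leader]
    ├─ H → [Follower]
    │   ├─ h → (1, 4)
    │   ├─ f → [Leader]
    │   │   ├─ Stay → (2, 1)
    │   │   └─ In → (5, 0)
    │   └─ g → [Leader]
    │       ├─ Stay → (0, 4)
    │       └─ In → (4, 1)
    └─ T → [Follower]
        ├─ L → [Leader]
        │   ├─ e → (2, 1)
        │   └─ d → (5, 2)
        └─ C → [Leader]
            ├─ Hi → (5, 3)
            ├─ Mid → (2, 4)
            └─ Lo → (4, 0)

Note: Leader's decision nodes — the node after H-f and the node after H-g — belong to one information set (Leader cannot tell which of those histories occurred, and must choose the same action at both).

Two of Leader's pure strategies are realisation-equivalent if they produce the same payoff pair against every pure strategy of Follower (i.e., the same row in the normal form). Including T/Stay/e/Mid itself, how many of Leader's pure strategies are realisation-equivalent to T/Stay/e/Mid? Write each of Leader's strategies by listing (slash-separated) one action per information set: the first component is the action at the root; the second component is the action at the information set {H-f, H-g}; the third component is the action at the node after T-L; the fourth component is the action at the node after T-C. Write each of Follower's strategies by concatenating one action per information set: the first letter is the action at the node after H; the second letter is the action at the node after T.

Row for T/Stay/e/Mid (columns hL, hC, fL, fC, gL, gC): (2,1) (2,4) (2,1) (2,4) (2,1) (2,4).
Under T/Stay/e/Mid, Leader's choice at the information set {H-f, H-g} can never be reached regardless of what Follower does, so varying those choices leaves every outcome unchanged.
Holding the reachable choices fixed and varying the unreachable one freely already gives 2 equivalent strategies.
No other strategy reproduces this row, so those 2 are the full class: T/Stay/e/Mid, T/In/e/Mid.

2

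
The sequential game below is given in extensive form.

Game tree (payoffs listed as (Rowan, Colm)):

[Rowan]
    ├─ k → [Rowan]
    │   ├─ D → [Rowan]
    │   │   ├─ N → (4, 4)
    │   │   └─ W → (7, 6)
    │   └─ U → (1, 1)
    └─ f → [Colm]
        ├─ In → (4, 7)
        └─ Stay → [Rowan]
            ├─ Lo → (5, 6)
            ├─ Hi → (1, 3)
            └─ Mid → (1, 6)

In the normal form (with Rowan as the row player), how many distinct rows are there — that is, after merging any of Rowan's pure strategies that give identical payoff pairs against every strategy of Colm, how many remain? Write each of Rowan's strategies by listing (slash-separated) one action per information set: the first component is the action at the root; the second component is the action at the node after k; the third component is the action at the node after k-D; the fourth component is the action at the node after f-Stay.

6

Rowan has 24 pure strategies: k/D/N/Lo, k/D/N/Hi, k/D/N/Mid, k/D/W/Lo, k/D/W/Hi, k/D/W/Mid, k/U/N/Lo, k/U/N/Hi, k/U/N/Mid, k/U/W/Lo, k/U/W/Hi, k/U/W/Mid, f/D/N/Lo, f/D/N/Hi, f/D/N/Mid, f/D/W/Lo, f/D/W/Hi, f/D/W/Mid, f/U/N/Lo, f/U/N/Hi, f/U/N/Mid, f/U/W/Lo, f/U/W/Hi, f/U/W/Mid. Columns: In, Stay.
{k/D/N/Lo, k/D/N/Hi, k/D/N/Mid} → row (4,4) (4,4)
{k/D/W/Lo, k/D/W/Hi, k/D/W/Mid} → row (7,6) (7,6)
{k/U/N/Lo, k/U/N/Hi, k/U/N/Mid, k/U/W/Lo, k/U/W/Hi, k/U/W/Mid} → row (1,1) (1,1)
{f/D/N/Lo, f/D/W/Lo, f/U/N/Lo, f/U/W/Lo} → row (4,7) (5,6)
{f/D/N/Hi, f/D/W/Hi, f/U/N/Hi, f/U/W/Hi} → row (4,7) (1,3)
{f/D/N/Mid, f/D/W/Mid, f/U/N/Mid, f/U/W/Mid} → row (4,7) (1,6)
That's 6 distinct rows out of 24 strategies.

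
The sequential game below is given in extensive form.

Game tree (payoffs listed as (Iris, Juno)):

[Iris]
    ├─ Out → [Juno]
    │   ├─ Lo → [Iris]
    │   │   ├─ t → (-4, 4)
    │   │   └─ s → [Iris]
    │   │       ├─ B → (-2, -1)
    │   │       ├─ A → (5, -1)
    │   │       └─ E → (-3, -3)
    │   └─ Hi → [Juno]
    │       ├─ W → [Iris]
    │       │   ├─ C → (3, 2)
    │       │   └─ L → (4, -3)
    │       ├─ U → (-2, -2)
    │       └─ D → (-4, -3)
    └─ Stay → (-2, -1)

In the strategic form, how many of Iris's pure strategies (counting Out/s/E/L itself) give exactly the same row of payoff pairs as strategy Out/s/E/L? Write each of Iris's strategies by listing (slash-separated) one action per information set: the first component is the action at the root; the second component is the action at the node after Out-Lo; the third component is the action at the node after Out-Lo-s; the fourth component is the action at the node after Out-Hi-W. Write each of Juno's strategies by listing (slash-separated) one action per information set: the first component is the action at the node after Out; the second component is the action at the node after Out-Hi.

1

Row for Out/s/E/L (columns Lo/W, Lo/U, Lo/D, Hi/W, Hi/U, Hi/D): (-3,-3) (-3,-3) (-3,-3) (4,-3) (-2,-2) (-4,-3).
Every one of Iris's information sets is on the play path for some reply by Juno when Iris follows Out/s/E/L.
Changing the action at any of them therefore changes at least one column, so only Out/s/E/L itself gives this row.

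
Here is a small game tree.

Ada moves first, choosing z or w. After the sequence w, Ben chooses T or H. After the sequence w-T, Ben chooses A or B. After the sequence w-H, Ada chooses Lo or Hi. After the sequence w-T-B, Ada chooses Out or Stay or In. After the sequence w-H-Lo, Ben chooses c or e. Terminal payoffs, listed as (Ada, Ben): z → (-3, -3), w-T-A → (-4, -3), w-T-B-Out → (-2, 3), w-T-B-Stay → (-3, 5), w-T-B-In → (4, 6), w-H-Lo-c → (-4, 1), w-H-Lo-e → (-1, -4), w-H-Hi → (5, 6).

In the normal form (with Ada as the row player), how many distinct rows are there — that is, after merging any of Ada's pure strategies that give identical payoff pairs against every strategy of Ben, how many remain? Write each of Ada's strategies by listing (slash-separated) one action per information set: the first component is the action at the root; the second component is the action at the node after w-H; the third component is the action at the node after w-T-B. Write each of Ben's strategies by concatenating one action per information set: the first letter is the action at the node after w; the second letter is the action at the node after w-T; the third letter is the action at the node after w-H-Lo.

Ada has 12 pure strategies: z/Lo/Out, z/Lo/Stay, z/Lo/In, z/Hi/Out, z/Hi/Stay, z/Hi/In, w/Lo/Out, w/Lo/Stay, w/Lo/In, w/Hi/Out, w/Hi/Stay, w/Hi/In. Columns: TAc, TAe, TBc, TBe, HAc, HAe, HBc, HBe.
{z/Lo/Out, z/Lo/Stay, z/Lo/In, z/Hi/Out, z/Hi/Stay, z/Hi/In} → row (-3,-3) (-3,-3) (-3,-3) (-3,-3) (-3,-3) (-3,-3) (-3,-3) (-3,-3)
{w/Lo/Out} → row (-4,-3) (-4,-3) (-2,3) (-2,3) (-4,1) (-1,-4) (-4,1) (-1,-4)
{w/Lo/Stay} → row (-4,-3) (-4,-3) (-3,5) (-3,5) (-4,1) (-1,-4) (-4,1) (-1,-4)
{w/Lo/In} → row (-4,-3) (-4,-3) (4,6) (4,6) (-4,1) (-1,-4) (-4,1) (-1,-4)
{w/Hi/Out} → row (-4,-3) (-4,-3) (-2,3) (-2,3) (5,6) (5,6) (5,6) (5,6)
{w/Hi/Stay} → row (-4,-3) (-4,-3) (-3,5) (-3,5) (5,6) (5,6) (5,6) (5,6)
{w/Hi/In} → row (-4,-3) (-4,-3) (4,6) (4,6) (5,6) (5,6) (5,6) (5,6)
That's 7 distinct rows out of 12 strategies.

7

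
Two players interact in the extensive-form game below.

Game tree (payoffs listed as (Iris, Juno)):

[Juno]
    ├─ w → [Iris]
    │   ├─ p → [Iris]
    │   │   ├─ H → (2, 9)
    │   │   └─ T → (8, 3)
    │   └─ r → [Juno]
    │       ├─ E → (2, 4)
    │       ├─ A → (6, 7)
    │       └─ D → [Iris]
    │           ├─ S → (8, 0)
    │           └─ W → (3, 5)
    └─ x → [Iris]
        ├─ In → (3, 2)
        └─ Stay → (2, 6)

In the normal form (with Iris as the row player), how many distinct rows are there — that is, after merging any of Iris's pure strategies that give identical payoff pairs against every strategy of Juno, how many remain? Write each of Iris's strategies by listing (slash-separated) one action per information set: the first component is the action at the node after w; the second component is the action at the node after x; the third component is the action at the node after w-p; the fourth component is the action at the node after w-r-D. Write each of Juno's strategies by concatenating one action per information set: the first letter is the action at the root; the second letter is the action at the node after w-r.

8

Iris has 16 pure strategies: p/In/H/S, p/In/H/W, p/In/T/S, p/In/T/W, p/Stay/H/S, p/Stay/H/W, p/Stay/T/S, p/Stay/T/W, r/In/H/S, r/In/H/W, r/In/T/S, r/In/T/W, r/Stay/H/S, r/Stay/H/W, r/Stay/T/S, r/Stay/T/W. Columns: wE, wA, wD, xE, xA, xD.
{p/In/H/S, p/In/H/W} → row (2,9) (2,9) (2,9) (3,2) (3,2) (3,2)
{p/In/T/S, p/In/T/W} → row (8,3) (8,3) (8,3) (3,2) (3,2) (3,2)
{p/Stay/H/S, p/Stay/H/W} → row (2,9) (2,9) (2,9) (2,6) (2,6) (2,6)
{p/Stay/T/S, p/Stay/T/W} → row (8,3) (8,3) (8,3) (2,6) (2,6) (2,6)
{r/In/H/S, r/In/T/S} → row (2,4) (6,7) (8,0) (3,2) (3,2) (3,2)
{r/In/H/W, r/In/T/W} → row (2,4) (6,7) (3,5) (3,2) (3,2) (3,2)
{r/Stay/H/S, r/Stay/T/S} → row (2,4) (6,7) (8,0) (2,6) (2,6) (2,6)
{r/Stay/H/W, r/Stay/T/W} → row (2,4) (6,7) (3,5) (2,6) (2,6) (2,6)
That's 8 distinct rows out of 16 strategies.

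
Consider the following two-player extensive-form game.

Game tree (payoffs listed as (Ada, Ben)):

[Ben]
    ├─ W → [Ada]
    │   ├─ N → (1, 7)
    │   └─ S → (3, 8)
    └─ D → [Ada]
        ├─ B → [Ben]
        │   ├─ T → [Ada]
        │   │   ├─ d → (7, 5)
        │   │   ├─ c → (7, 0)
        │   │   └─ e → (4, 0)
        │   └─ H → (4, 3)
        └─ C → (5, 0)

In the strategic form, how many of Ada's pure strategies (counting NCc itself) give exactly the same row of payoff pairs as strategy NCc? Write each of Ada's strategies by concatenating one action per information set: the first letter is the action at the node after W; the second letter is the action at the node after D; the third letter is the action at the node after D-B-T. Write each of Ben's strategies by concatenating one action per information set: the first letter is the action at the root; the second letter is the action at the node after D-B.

3

Row for NCc (columns WT, WH, DT, DH): (1,7) (1,7) (5,0) (5,0).
Under NCc, Ada's choice at the node after D-B-T can never be reached regardless of what Ben does, so varying those choices leaves every outcome unchanged.
Holding the reachable choices fixed and varying the unreachable one freely already gives 3 equivalent strategies.
No other strategy reproduces this row, so those 3 are the full class: NCd, NCc, NCe.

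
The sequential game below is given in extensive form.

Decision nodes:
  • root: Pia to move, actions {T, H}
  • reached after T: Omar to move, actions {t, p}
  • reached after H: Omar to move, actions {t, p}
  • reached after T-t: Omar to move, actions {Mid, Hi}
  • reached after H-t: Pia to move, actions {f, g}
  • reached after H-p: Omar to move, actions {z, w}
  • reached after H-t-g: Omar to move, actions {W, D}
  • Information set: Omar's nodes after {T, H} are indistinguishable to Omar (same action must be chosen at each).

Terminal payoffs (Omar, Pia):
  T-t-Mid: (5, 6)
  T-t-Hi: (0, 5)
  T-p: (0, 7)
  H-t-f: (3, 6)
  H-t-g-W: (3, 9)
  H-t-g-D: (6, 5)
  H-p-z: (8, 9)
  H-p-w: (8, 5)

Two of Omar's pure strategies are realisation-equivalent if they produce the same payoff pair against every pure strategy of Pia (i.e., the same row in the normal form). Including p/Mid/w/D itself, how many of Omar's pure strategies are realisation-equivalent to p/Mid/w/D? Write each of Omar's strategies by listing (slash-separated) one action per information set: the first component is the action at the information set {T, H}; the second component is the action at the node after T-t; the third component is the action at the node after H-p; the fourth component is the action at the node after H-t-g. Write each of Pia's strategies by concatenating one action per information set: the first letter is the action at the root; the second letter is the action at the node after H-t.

Row for p/Mid/w/D (columns Tf, Tg, Hf, Hg): (0,7) (0,7) (8,5) (8,5).
Under p/Mid/w/D, Omar's choice at the node after T-t and at the node after H-t-g can never be reached regardless of what Pia does, so varying those choices leaves every outcome unchanged.
Holding the reachable choices fixed and varying the unreachable ones freely already gives 2 × 2 = 4 equivalent strategies.
No other strategy reproduces this row, so those 4 are the full class: p/Mid/w/W, p/Mid/w/D, p/Hi/w/W, p/Hi/w/D.

4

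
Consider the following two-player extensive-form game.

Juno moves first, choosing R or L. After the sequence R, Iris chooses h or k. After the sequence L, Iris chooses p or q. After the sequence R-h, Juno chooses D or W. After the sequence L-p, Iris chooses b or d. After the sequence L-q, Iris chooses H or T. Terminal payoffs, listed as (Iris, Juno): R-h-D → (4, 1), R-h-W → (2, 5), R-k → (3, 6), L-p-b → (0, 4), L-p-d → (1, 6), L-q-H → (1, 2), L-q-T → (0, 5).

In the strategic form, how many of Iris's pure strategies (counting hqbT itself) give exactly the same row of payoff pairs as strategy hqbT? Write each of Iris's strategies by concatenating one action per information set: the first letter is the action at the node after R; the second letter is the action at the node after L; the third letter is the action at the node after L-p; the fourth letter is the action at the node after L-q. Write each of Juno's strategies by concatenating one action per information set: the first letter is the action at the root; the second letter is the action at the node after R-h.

2

Row for hqbT (columns RD, RW, LD, LW): (4,1) (2,5) (0,5) (0,5).
Under hqbT, Iris's choice at the node after L-p can never be reached regardless of what Juno does, so varying those choices leaves every outcome unchanged.
Holding the reachable choices fixed and varying the unreachable one freely already gives 2 equivalent strategies.
No other strategy reproduces this row, so those 2 are the full class: hqbT, hqdT.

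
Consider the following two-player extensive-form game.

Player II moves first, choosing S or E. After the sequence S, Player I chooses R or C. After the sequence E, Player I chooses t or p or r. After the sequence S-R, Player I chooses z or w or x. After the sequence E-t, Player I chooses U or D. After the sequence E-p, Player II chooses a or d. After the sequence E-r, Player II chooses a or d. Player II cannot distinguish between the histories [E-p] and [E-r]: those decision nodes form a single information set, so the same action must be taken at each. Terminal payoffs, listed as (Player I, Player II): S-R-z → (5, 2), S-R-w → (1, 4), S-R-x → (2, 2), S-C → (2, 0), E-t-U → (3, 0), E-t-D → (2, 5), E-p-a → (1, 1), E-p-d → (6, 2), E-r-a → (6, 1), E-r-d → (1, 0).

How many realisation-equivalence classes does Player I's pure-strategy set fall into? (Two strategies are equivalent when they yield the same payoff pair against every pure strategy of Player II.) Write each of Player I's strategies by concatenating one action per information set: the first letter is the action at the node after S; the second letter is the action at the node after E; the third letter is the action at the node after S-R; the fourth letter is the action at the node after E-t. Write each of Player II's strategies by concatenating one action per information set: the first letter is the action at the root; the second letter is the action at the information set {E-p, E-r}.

Player I has 36 pure strategies: RtzU, RtzD, RtwU, RtwD, RtxU, RtxD, RpzU, RpzD, RpwU, RpwD, RpxU, RpxD, RrzU, RrzD, RrwU, RrwD, RrxU, RrxD, CtzU, CtzD, CtwU, CtwD, CtxU, CtxD, CpzU, CpzD, CpwU, CpwD, CpxU, CpxD, CrzU, CrzD, CrwU, CrwD, CrxU, CrxD. Columns: Sa, Sd, Ea, Ed.
{RtzU} → row (5,2) (5,2) (3,0) (3,0)
{RtzD} → row (5,2) (5,2) (2,5) (2,5)
{RtwU} → row (1,4) (1,4) (3,0) (3,0)
{RtwD} → row (1,4) (1,4) (2,5) (2,5)
{RtxU} → row (2,2) (2,2) (3,0) (3,0)
{RtxD} → row (2,2) (2,2) (2,5) (2,5)
{RpzU, RpzD} → row (5,2) (5,2) (1,1) (6,2)
{RpwU, RpwD} → row (1,4) (1,4) (1,1) (6,2)
{RpxU, RpxD} → row (2,2) (2,2) (1,1) (6,2)
{RrzU, RrzD} → row (5,2) (5,2) (6,1) (1,0)
{RrwU, RrwD} → row (1,4) (1,4) (6,1) (1,0)
{RrxU, RrxD} → row (2,2) (2,2) (6,1) (1,0)
{CtzU, CtwU, CtxU} → row (2,0) (2,0) (3,0) (3,0)
{CtzD, CtwD, CtxD} → row (2,0) (2,0) (2,5) (2,5)
{CpzU, CpzD, CpwU, CpwD, CpxU, CpxD} → row (2,0) (2,0) (1,1) (6,2)
{CrzU, CrzD, CrwU, CrwD, CrxU, CrxD} → row (2,0) (2,0) (6,1) (1,0)
That's 16 distinct rows out of 36 strategies.

16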